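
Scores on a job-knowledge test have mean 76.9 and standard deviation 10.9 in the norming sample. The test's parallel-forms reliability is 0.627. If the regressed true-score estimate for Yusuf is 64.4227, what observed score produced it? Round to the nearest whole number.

57

T̂ = ρX + (1 − ρ)μ  ⇒  X = (T̂ − (1 − ρ)μ) / ρ
X = (64.4227 − 0.373 × 76.9) / 0.627 = (64.4227 − 28.6837) / 0.627 = 35.7390 / 0.627 = 57.00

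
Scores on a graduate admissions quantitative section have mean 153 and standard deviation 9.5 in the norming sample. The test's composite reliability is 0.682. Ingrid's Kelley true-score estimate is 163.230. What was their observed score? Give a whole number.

T̂ = ρX + (1 − ρ)μ  ⇒  X = (T̂ − (1 − ρ)μ) / ρ
X = (163.230 − 0.318 × 153) / 0.682 = (163.230 − 48.654) / 0.682 = 114.576 / 0.682 = 168.00

168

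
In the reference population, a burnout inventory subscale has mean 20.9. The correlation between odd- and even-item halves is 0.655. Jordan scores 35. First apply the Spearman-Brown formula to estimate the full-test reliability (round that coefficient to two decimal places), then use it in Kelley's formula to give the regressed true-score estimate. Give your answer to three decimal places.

32.039

Spearman-Brown: ρ = 2r/(1 + r) = 2(0.655)/(1 + 0.655) = 1.3100/1.655 = 0.7915 → 0.79
T̂ = 0.79(35) + 0.21(20.9) = 27.65 + 4.389 = 32.0390 → 32.039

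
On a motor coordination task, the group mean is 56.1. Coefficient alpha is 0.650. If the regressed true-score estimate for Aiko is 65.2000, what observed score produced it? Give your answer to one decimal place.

70.1

T̂ = ρX + (1 − ρ)μ  ⇒  X = (T̂ − (1 − ρ)μ) / ρ
X = (65.2000 − 0.350 × 56.1) / 0.650 = (65.2000 − 19.6350) / 0.650 = 45.5650 / 0.650 = 70.100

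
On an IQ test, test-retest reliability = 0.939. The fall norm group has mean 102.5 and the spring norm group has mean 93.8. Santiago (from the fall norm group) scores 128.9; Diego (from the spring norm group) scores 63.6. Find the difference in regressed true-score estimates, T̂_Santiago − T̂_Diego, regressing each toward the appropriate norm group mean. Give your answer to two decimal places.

T̂_Santiago = 0.939(128.9) + 0.061(102.5) = 127.2896
T̂_Diego = 0.939(63.6) + 0.061(93.8) = 65.4422
Difference = 127.2896 − 65.4422 = 61.8474

61.85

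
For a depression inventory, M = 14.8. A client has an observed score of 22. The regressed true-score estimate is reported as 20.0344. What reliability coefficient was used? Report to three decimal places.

T̂ = ρX + (1 − ρ)μ  ⇒  T̂ − μ = ρ(X − μ)
ρ = (T̂ − μ)/(X − μ) = (20.0344 − 14.8) / (22 − 14.8) = 5.2344 / 7.2 = 0.72700

0.727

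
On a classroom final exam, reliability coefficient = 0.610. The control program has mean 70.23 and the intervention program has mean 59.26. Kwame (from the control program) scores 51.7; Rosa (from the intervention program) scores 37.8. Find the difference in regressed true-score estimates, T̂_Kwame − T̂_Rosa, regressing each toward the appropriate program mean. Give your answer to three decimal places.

T̂_Kwame = 0.610(51.7) + 0.390(70.23) = 58.92670
T̂_Rosa = 0.610(37.8) + 0.390(59.26) = 46.16940
Difference = 58.92670 − 46.16940 = 12.75730

12.757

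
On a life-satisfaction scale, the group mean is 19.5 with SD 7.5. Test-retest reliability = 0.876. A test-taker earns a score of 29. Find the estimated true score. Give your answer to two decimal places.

Regress the observed score toward the mean by the unreliability: T̂ = 0.876·29 + 0.124·19.5 = 25.404 + 2.4180 = 27.822.

27.82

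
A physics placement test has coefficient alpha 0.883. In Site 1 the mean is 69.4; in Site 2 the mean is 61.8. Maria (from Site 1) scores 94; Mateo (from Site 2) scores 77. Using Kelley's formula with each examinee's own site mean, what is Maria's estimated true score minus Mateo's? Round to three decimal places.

15.900

T̂_Maria = 0.883(94) + 0.117(69.4) = 91.12180
T̂_Mateo = 0.883(77) + 0.117(61.8) = 75.22160
Difference = 91.12180 − 75.22160 = 15.90020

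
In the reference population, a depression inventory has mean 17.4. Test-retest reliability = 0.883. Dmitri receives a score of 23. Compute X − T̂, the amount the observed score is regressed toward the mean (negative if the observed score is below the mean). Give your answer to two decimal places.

Weight the observed score by reliability and the mean by (1 − reliability): T̂ = 0.883·23 + 0.117·17.4 = 20.309 + 2.0358 = 22.3448.
X − T̂ = 23 − 22.345 = 0.655 → 0.66

0.66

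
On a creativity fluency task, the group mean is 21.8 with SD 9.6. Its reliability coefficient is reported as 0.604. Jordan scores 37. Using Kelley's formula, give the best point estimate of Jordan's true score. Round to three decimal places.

30.981

T̂ = ρX + (1 − ρ)μ
  = 0.604 × 37 + 0.396 × 21.8
  = 22.348 + 8.6328
  = 30.9808
  ≈ 30.981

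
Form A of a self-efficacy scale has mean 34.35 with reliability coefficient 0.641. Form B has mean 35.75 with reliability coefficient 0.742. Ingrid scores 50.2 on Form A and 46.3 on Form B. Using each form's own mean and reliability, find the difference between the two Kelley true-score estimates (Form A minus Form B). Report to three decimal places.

0.932

T̂_A = 0.641(50.2) + 0.359(34.35) = 44.50985
T̂_B = 0.742(46.3) + 0.258(35.75) = 43.57810
T̂_A − T̂_B = 0.93175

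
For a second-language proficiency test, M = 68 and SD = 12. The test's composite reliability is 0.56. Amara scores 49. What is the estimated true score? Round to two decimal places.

T̂ = 0.56(49) + 0.44(68) = 27.44 + 29.92 = 57.360 → 57.36

57.36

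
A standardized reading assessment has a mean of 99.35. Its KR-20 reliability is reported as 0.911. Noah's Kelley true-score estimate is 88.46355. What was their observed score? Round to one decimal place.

T̂ = ρX + (1 − ρ)μ  ⇒  X = (T̂ − (1 − ρ)μ) / ρ
X = (88.46355 − 0.089 × 99.35) / 0.911 = (88.46355 − 8.84215) / 0.911 = 79.62140 / 0.911 = 87.400

87.4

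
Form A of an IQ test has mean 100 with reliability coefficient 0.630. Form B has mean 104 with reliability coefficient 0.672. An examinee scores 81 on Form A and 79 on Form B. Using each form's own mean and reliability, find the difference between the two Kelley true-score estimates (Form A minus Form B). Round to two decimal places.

T̂_A = 0.630(81) + 0.370(100) = 88.0300
T̂_B = 0.672(79) + 0.328(104) = 87.2000
T̂_A − T̂_B = 0.8300

0.83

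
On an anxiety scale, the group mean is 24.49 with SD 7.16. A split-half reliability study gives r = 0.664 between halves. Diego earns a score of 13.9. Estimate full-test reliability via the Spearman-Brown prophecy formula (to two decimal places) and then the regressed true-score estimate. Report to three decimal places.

16.018

Spearman-Brown: ρ = 2r/(1 + r) = 2(0.664)/(1 + 0.664) = 1.3280/1.664 = 0.7981 → 0.80
T̂ = 0.80(13.9) + 0.20(24.49) = 11.120 + 4.8980 = 16.0180 → 16.018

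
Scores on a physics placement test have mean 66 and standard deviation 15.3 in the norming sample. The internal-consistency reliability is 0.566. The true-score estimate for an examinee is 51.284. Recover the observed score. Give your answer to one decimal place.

T̂ = ρX + (1 − ρ)μ  ⇒  X = (T̂ − (1 − ρ)μ) / ρ
X = (51.284 − 0.434 × 66) / 0.566 = (51.284 − 28.644) / 0.566 = 22.640 / 0.566 = 40.000

40.0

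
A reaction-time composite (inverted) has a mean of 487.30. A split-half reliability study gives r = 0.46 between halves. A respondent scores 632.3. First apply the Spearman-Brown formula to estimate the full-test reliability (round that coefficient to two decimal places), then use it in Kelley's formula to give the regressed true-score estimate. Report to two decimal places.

Spearman-Brown: ρ = 2r/(1 + r) = 2(0.46)/(1 + 0.46) = 0.920/1.46 = 0.6301 → 0.63
T̂ = ρX + (1 − ρ)μ
  = 0.63 × 632.3 + 0.37 × 487.30
  = 398.349 + 180.3010
  = 578.650
  ≈ 578.65

578.65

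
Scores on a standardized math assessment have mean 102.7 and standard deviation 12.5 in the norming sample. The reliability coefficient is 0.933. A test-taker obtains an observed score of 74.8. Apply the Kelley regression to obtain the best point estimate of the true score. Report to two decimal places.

T̂ = ρX + (1 − ρ)μ
  = 0.933 × 74.8 + 0.067 × 102.7
  = 69.7884 + 6.8809
  = 76.669
  ≈ 76.67

76.67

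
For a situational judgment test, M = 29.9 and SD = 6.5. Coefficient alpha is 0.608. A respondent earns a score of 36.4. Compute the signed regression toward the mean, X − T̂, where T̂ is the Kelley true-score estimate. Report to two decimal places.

T̂ = ρX + (1 − ρ)μ
  = 0.608 × 36.4 + 0.392 × 29.9
  = 22.1312 + 11.7208
  = 33.8520
  ≈ 33.852
X − T̂ = 36.4 − 33.852 = 2.548 → 2.55

2.55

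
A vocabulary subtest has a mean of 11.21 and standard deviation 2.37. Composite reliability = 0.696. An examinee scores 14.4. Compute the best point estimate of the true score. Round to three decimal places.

Regress the observed score toward the mean by the unreliability: T̂ = 0.696·14.4 + 0.304·11.21 = 10.0224 + 3.40784 = 13.4302.

13.430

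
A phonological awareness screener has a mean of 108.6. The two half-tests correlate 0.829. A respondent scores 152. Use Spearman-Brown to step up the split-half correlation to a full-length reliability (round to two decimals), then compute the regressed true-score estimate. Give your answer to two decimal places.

Spearman-Brown: ρ = 2r/(1 + r) = 2(0.829)/(1 + 0.829) = 1.6580/1.829 = 0.9065 → 0.91
T̂ = ρX + (1 − ρ)μ
  = 0.91 × 152 + 0.09 × 108.6
  = 138.32 + 9.774
  = 148.094
  ≈ 148.09

148.09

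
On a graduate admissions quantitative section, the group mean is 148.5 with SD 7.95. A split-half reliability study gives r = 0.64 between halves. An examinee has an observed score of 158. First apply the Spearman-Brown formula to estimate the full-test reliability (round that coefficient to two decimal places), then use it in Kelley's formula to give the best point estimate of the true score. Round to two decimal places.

155.91

Spearman-Brown: ρ = 2r/(1 + r) = 2(0.64)/(1 + 0.64) = 1.280/1.64 = 0.7805 → 0.78
T̂ = 0.78(158) + 0.22(148.5) = 123.24 + 32.670 = 155.910 → 155.91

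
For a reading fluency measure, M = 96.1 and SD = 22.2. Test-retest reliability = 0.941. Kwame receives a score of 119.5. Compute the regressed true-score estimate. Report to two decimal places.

Regress the observed score toward the mean by the unreliability: T̂ = 0.941·119.5 + 0.059·96.1 = 112.4495 + 5.6699 = 118.119.

118.12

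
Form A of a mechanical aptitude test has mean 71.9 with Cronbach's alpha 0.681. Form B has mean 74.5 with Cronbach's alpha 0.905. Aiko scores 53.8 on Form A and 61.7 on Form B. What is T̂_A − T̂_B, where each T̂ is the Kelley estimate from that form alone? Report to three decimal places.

T̂_A = 0.681(53.8) + 0.319(71.9) = 59.57390
T̂_B = 0.905(61.7) + 0.095(74.5) = 62.91600
T̂_A − T̂_B = -3.34210

-3.342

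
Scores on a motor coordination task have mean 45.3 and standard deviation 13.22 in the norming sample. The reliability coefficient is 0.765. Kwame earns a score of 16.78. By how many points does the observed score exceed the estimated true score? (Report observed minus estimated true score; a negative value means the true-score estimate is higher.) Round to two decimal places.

T̂ = 0.765(16.78) + 0.235(45.3) = 12.83670 + 10.6455 = 23.4822 → 23.482
X − T̂ = 16.78 − 23.482 = -6.702 → -6.70

-6.70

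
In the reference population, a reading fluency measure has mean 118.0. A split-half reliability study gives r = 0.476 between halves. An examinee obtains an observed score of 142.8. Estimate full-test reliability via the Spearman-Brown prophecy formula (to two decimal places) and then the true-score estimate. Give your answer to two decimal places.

133.87

Spearman-Brown: ρ = 2r/(1 + r) = 2(0.476)/(1 + 0.476) = 0.9520/1.476 = 0.6450 → 0.64
Kelley's formula gives T̂ = 0.64·142.8 + 0.36·118.0 = 91.392 + 42.480 = 133.872.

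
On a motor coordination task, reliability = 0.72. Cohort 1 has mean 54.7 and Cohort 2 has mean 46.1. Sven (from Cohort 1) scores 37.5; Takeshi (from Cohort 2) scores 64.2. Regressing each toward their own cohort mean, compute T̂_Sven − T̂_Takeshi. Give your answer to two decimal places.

-16.82

T̂_Sven = 0.72(37.5) + 0.28(54.7) = 42.3160
T̂_Takeshi = 0.72(64.2) + 0.28(46.1) = 59.1320
Difference = 42.3160 − 59.1320 = -16.8160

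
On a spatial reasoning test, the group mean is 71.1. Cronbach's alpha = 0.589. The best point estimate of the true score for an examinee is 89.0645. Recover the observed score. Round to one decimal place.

101.6

T̂ = ρX + (1 − ρ)μ  ⇒  X = (T̂ − (1 − ρ)μ) / ρ
X = (89.0645 − 0.411 × 71.1) / 0.589 = (89.0645 − 29.2221) / 0.589 = 59.8424 / 0.589 = 101.600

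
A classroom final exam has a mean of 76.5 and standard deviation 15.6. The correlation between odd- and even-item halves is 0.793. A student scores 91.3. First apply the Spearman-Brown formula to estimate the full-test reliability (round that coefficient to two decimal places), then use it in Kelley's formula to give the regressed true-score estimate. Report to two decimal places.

Spearman-Brown: ρ = 2r/(1 + r) = 2(0.793)/(1 + 0.793) = 1.5860/1.793 = 0.8846 → 0.88
Weight the observed score by reliability and the mean by (1 − reliability): T̂ = 0.88·91.3 + 0.12·76.5 = 80.344 + 9.180 = 89.524.

89.52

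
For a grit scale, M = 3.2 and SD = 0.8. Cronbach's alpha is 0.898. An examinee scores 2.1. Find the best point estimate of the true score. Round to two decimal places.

2.21

T̂ = 0.898(2.1) + 0.102(3.2) = 1.8858 + 0.3264 = 2.212 → 2.21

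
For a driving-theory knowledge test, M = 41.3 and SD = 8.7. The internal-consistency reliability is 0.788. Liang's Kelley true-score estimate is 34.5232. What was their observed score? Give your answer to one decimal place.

32.7

T̂ = ρX + (1 − ρ)μ  ⇒  X = (T̂ − (1 − ρ)μ) / ρ
X = (34.5232 − 0.212 × 41.3) / 0.788 = (34.5232 − 8.7556) / 0.788 = 25.7676 / 0.788 = 32.700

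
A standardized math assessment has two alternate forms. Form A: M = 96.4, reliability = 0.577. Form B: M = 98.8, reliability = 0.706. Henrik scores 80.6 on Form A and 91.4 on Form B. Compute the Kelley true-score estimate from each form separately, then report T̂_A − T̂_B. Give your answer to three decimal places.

-6.292

T̂_A = 0.577(80.6) + 0.423(96.4) = 87.28340
T̂_B = 0.706(91.4) + 0.294(98.8) = 93.57560
T̂_A − T̂_B = -6.29220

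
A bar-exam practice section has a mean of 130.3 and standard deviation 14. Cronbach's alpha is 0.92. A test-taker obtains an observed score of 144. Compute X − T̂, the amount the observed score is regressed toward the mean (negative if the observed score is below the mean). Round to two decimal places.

1.10

Kelley's formula gives T̂ = 0.92·144 + 0.08·130.3 = 132.48 + 10.424 = 142.9040.
X − T̂ = 144 − 142.904 = 1.096 → 1.10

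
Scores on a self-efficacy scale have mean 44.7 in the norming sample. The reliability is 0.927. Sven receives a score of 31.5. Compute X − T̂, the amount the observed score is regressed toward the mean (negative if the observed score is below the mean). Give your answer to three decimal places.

T̂ = ρX + (1 − ρ)μ
  = 0.927 × 31.5 + 0.073 × 44.7
  = 29.2005 + 3.2631
  = 32.46360
  ≈ 32.4636
X − T̂ = 31.5 − 32.4636 = -0.9636 → -0.964

-0.964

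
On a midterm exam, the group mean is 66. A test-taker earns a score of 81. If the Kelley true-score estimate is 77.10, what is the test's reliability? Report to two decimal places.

T̂ = ρX + (1 − ρ)μ  ⇒  T̂ − μ = ρ(X − μ)
ρ = (T̂ − μ)/(X − μ) = (77.10 − 66) / (81 − 66) = 11.10 / 15.0 = 0.7400

0.74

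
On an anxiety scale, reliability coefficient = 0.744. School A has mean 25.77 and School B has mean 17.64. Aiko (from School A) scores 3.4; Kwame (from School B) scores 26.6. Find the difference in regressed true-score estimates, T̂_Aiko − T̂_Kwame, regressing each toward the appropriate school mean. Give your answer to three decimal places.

T̂_Aiko = 0.744(3.4) + 0.256(25.77) = 9.12672
T̂_Kwame = 0.744(26.6) + 0.256(17.64) = 24.30624
Difference = 9.12672 − 24.30624 = -15.17952

-15.180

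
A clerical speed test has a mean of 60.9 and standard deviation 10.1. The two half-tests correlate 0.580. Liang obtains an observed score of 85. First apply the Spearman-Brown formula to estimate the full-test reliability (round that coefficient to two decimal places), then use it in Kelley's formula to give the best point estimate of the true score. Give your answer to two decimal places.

78.49

Spearman-Brown: ρ = 2r/(1 + r) = 2(0.580)/(1 + 0.580) = 1.1600/1.580 = 0.7342 → 0.73
T̂ = 0.73(85) + 0.27(60.9) = 62.05 + 16.443 = 78.493 → 78.49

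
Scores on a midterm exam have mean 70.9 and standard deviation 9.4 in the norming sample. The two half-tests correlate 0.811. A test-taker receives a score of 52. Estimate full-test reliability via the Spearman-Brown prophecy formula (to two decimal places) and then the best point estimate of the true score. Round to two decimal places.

Spearman-Brown: ρ = 2r/(1 + r) = 2(0.811)/(1 + 0.811) = 1.6220/1.811 = 0.8956 → 0.90
T̂ = ρX + (1 − ρ)μ
  = 0.90 × 52 + 0.10 × 70.9
  = 46.80 + 7.090
  = 53.890
  ≈ 53.89

53.89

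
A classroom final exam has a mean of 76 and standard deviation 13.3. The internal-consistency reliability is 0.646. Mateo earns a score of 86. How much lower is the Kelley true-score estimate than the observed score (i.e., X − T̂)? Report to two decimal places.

T̂ = 0.646(86) + 0.354(76) = 55.556 + 26.904 = 82.4600 → 82.460
X − T̂ = 86 − 82.460 = 3.540 → 3.54

3.54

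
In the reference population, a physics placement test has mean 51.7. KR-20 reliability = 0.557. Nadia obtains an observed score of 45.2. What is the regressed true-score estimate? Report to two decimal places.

T̂ = ρX + (1 − ρ)μ
  = 0.557 × 45.2 + 0.443 × 51.7
  = 25.1764 + 22.9031
  = 48.080
  ≈ 48.08

48.08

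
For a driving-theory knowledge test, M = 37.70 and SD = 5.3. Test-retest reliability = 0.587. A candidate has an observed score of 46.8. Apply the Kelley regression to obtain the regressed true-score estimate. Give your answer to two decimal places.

Regress the observed score toward the mean by the unreliability: T̂ = 0.587·46.8 + 0.413·37.70 = 27.4716 + 15.57010 = 43.042.

43.04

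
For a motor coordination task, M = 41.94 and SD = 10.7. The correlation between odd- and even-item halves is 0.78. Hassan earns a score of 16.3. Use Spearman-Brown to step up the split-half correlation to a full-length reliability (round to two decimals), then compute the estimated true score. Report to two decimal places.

19.38

Spearman-Brown: ρ = 2r/(1 + r) = 2(0.78)/(1 + 0.78) = 1.560/1.78 = 0.8764 → 0.88
T̂ = ρX + (1 − ρ)μ
  = 0.88 × 16.3 + 0.12 × 41.94
  = 14.344 + 5.0328
  = 19.377
  ≈ 19.38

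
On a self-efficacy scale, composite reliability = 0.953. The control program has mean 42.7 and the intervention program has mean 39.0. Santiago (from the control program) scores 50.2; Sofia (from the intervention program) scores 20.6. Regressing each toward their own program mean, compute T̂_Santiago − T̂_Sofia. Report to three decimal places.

T̂_Santiago = 0.953(50.2) + 0.047(42.7) = 49.84750
T̂_Sofia = 0.953(20.6) + 0.047(39.0) = 21.46480
Difference = 49.84750 − 21.46480 = 28.38270

28.383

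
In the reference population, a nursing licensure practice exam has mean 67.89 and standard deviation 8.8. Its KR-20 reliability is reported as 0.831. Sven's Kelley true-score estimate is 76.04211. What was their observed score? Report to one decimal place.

T̂ = ρX + (1 − ρ)μ  ⇒  X = (T̂ − (1 − ρ)μ) / ρ
X = (76.04211 − 0.169 × 67.89) / 0.831 = (76.04211 − 11.47341) / 0.831 = 64.56870 / 0.831 = 77.700

77.7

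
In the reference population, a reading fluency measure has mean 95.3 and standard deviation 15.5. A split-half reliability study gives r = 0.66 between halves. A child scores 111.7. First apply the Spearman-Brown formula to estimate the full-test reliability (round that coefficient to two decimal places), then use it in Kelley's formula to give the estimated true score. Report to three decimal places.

Spearman-Brown: ρ = 2r/(1 + r) = 2(0.66)/(1 + 0.66) = 1.320/1.66 = 0.7952 → 0.80
T̂ = ρX + (1 − ρ)μ
  = 0.80 × 111.7 + 0.20 × 95.3
  = 89.360 + 19.060
  = 108.4200
  ≈ 108.420

108.420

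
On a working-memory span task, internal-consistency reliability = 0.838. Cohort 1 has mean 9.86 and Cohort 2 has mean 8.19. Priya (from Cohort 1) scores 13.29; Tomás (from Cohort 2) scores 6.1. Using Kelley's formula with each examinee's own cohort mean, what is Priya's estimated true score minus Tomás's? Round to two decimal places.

6.30

T̂_Priya = 0.838(13.29) + 0.162(9.86) = 12.7343
T̂_Tomás = 0.838(6.1) + 0.162(8.19) = 6.4386
Difference = 12.7343 − 6.4386 = 6.2958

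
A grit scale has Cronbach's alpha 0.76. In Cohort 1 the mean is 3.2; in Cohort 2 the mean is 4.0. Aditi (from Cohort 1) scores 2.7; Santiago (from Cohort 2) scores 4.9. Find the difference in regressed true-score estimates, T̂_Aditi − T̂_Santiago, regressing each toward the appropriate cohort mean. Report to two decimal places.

-1.86

T̂_Aditi = 0.76(2.7) + 0.24(3.2) = 2.8200
T̂_Santiago = 0.76(4.9) + 0.24(4.0) = 4.6840
Difference = 2.8200 − 4.6840 = -1.8640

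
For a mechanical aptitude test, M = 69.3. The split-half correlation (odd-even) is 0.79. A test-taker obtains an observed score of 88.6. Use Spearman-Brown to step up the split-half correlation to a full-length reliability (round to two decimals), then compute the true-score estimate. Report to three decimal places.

86.284

Spearman-Brown: ρ = 2r/(1 + r) = 2(0.79)/(1 + 0.79) = 1.580/1.79 = 0.8827 → 0.88
Kelley's formula gives T̂ = 0.88·88.6 + 0.12·69.3 = 77.968 + 8.316 = 86.2840.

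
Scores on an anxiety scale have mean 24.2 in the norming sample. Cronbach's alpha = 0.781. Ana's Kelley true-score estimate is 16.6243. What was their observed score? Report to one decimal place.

T̂ = ρX + (1 − ρ)μ  ⇒  X = (T̂ − (1 − ρ)μ) / ρ
X = (16.6243 − 0.219 × 24.2) / 0.781 = (16.6243 − 5.2998) / 0.781 = 11.3245 / 0.781 = 14.500

14.5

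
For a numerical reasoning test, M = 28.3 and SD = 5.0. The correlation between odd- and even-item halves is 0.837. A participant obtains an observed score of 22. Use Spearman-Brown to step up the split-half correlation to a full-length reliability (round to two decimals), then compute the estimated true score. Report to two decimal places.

Spearman-Brown: ρ = 2r/(1 + r) = 2(0.837)/(1 + 0.837) = 1.6740/1.837 = 0.9113 → 0.91
Weight the observed score by reliability and the mean by (1 − reliability): T̂ = 0.91·22 + 0.09·28.3 = 20.02 + 2.547 = 22.567.

22.57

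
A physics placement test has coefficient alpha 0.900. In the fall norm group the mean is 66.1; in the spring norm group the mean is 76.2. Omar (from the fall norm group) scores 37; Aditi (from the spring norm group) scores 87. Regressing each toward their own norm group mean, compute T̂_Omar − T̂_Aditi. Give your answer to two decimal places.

-46.01

T̂_Omar = 0.900(37) + 0.100(66.1) = 39.9100
T̂_Aditi = 0.900(87) + 0.100(76.2) = 85.9200
Difference = 39.9100 − 85.9200 = -46.0100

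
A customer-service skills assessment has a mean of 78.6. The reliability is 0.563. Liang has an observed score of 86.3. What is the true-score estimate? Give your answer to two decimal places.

82.94

T̂ = ρX + (1 − ρ)μ
  = 0.563 × 86.3 + 0.437 × 78.6
  = 48.5869 + 34.3482
  = 82.935
  ≈ 82.94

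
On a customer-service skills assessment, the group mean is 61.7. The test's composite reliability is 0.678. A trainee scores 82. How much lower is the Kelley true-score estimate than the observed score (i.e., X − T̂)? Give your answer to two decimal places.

6.54

T̂ = 0.678(82) + 0.322(61.7) = 55.596 + 19.8674 = 75.4634 → 75.463
X − T̂ = 82 − 75.463 = 6.537 → 6.54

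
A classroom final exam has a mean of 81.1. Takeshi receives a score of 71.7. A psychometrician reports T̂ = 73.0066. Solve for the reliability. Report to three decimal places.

0.861

T̂ = ρX + (1 − ρ)μ  ⇒  T̂ − μ = ρ(X − μ)
ρ = (T̂ − μ)/(X − μ) = (73.0066 − 81.1) / (71.7 − 81.1) = -8.0934 / -9.4 = 0.86100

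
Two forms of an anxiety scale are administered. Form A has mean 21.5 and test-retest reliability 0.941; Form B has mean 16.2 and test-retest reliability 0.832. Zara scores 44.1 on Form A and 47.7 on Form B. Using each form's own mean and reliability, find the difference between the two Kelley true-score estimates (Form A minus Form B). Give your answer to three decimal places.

T̂_A = 0.941(44.1) + 0.059(21.5) = 42.76660
T̂_B = 0.832(47.7) + 0.168(16.2) = 42.40800
T̂_A − T̂_B = 0.35860

0.359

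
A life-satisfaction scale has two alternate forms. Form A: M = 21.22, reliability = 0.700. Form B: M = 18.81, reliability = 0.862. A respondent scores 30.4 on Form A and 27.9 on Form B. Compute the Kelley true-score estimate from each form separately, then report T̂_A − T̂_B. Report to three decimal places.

T̂_A = 0.700(30.4) + 0.300(21.22) = 27.64600
T̂_B = 0.862(27.9) + 0.138(18.81) = 26.64558
T̂_A − T̂_B = 1.00042

1.000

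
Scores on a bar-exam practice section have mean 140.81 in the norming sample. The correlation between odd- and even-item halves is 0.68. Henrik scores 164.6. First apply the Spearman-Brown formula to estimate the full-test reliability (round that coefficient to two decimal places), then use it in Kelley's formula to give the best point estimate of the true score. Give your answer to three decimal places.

Spearman-Brown: ρ = 2r/(1 + r) = 2(0.68)/(1 + 0.68) = 1.360/1.68 = 0.8095 → 0.81
T̂ = 0.81(164.6) + 0.19(140.81) = 133.326 + 26.7539 = 160.0799 → 160.080

160.080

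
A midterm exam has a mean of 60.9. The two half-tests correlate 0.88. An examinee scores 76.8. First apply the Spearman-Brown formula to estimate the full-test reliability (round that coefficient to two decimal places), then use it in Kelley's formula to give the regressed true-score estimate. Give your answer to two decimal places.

75.85

Spearman-Brown: ρ = 2r/(1 + r) = 2(0.88)/(1 + 0.88) = 1.760/1.88 = 0.9362 → 0.94
Regress the observed score toward the mean by the unreliability: T̂ = 0.94·76.8 + 0.06·60.9 = 72.192 + 3.654 = 75.846.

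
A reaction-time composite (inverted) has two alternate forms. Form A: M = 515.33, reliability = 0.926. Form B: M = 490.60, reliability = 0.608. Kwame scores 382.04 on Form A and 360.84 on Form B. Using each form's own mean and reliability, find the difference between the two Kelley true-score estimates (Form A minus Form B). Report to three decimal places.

-19.802

T̂_A = 0.926(382.04) + 0.074(515.33) = 391.90346
T̂_B = 0.608(360.84) + 0.392(490.60) = 411.70592
T̂_A − T̂_B = -19.80246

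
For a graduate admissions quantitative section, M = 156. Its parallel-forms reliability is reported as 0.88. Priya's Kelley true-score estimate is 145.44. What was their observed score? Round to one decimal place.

T̂ = ρX + (1 − ρ)μ  ⇒  X = (T̂ − (1 − ρ)μ) / ρ
X = (145.44 − 0.12 × 156) / 0.88 = (145.44 − 18.72) / 0.88 = 126.72 / 0.88 = 144.000

144.0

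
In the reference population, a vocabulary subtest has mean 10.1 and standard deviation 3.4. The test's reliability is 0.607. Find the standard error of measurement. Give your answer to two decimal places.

2.13

SEM = SD · √(1 − ρ) = 3.4 × √0.393 = 3.4 × 0.6269 = 2.131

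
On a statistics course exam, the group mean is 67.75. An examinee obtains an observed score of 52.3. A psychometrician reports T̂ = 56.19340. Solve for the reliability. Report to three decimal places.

T̂ = ρX + (1 − ρ)μ  ⇒  T̂ − μ = ρ(X − μ)
ρ = (T̂ − μ)/(X − μ) = (56.19340 − 67.75) / (52.3 − 67.75) = -11.55660 / -15.45 = 0.74800

0.748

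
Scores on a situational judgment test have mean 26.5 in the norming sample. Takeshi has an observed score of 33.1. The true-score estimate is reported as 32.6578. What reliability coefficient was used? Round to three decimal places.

T̂ = ρX + (1 − ρ)μ  ⇒  T̂ − μ = ρ(X − μ)
ρ = (T̂ − μ)/(X − μ) = (32.6578 − 26.5) / (33.1 − 26.5) = 6.1578 / 6.6 = 0.93300

0.933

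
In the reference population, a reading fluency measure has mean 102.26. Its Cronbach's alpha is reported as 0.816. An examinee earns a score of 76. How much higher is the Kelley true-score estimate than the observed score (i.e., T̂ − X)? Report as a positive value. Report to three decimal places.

4.832

Regress the observed score toward the mean by the unreliability: T̂ = 0.816·76 + 0.184·102.26 = 62.016 + 18.81584 = 80.83184.
T̂ − X = 80.8318 − 76 = 4.8318 → 4.832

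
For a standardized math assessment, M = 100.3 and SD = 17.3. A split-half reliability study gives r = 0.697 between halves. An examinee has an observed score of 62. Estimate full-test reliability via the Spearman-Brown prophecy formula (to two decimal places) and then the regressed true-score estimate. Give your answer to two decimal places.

Spearman-Brown: ρ = 2r/(1 + r) = 2(0.697)/(1 + 0.697) = 1.3940/1.697 = 0.8214 → 0.82
T̂ = 0.82(62) + 0.18(100.3) = 50.84 + 18.054 = 68.894 → 68.89

68.89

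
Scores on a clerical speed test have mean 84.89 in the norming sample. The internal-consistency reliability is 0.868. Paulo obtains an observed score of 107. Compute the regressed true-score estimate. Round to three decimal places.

104.081

T̂ = 0.868(107) + 0.132(84.89) = 92.876 + 11.20548 = 104.0815 → 104.081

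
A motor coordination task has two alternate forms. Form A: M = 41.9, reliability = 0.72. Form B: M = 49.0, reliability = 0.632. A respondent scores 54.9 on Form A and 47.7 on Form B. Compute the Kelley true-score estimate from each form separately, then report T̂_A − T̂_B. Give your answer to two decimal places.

3.08

T̂_A = 0.72(54.9) + 0.28(41.9) = 51.2600
T̂_B = 0.632(47.7) + 0.368(49.0) = 48.1784
T̂_A − T̂_B = 3.0816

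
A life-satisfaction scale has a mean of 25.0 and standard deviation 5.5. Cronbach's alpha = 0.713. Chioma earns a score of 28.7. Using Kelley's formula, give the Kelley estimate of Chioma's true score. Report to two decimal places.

T̂ = ρX + (1 − ρ)μ
  = 0.713 × 28.7 + 0.287 × 25.0
  = 20.4631 + 7.1750
  = 27.638
  ≈ 27.64

27.64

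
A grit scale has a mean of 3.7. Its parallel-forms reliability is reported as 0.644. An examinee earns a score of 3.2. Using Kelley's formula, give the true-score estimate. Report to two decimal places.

3.38

T̂ = ρX + (1 − ρ)μ
  = 0.644 × 3.2 + 0.356 × 3.7
  = 2.0608 + 1.3172
  = 3.378
  ≈ 3.38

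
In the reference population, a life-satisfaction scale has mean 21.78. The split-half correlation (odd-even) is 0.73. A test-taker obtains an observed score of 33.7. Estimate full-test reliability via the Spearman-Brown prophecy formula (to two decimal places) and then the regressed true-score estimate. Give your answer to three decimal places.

31.793

Spearman-Brown: ρ = 2r/(1 + r) = 2(0.73)/(1 + 0.73) = 1.460/1.73 = 0.8439 → 0.84
Regress the observed score toward the mean by the unreliability: T̂ = 0.84·33.7 + 0.16·21.78 = 28.308 + 3.4848 = 31.7928.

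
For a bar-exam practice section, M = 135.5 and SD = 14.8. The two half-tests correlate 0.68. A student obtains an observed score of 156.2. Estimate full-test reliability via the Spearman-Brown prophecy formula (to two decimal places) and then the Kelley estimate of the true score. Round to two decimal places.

Spearman-Brown: ρ = 2r/(1 + r) = 2(0.68)/(1 + 0.68) = 1.360/1.68 = 0.8095 → 0.81
Regress the observed score toward the mean by the unreliability: T̂ = 0.81·156.2 + 0.19·135.5 = 126.522 + 25.745 = 152.267.

152.27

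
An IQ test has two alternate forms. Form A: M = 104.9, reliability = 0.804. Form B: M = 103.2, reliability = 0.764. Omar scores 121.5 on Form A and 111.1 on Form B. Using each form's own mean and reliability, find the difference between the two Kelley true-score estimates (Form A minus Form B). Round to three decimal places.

T̂_A = 0.804(121.5) + 0.196(104.9) = 118.24640
T̂_B = 0.764(111.1) + 0.236(103.2) = 109.23560
T̂_A − T̂_B = 9.01080

9.011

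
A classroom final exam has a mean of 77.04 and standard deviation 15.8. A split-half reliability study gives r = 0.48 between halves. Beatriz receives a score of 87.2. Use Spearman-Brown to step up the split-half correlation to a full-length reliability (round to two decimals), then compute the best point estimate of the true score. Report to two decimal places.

Spearman-Brown: ρ = 2r/(1 + r) = 2(0.48)/(1 + 0.48) = 0.960/1.48 = 0.6486 → 0.65
Weight the observed score by reliability and the mean by (1 − reliability): T̂ = 0.65·87.2 + 0.35·77.04 = 56.680 + 26.9640 = 83.644.

83.64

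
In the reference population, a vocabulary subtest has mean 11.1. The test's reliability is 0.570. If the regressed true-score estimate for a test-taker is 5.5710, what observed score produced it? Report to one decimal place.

1.4

T̂ = ρX + (1 − ρ)μ  ⇒  X = (T̂ − (1 − ρ)μ) / ρ
X = (5.5710 − 0.430 × 11.1) / 0.570 = (5.5710 − 4.7730) / 0.570 = 0.7980 / 0.570 = 1.400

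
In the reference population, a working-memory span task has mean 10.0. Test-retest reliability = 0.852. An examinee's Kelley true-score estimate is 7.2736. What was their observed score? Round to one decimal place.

6.8

T̂ = ρX + (1 − ρ)μ  ⇒  X = (T̂ − (1 − ρ)μ) / ρ
X = (7.2736 − 0.148 × 10.0) / 0.852 = (7.2736 − 1.4800) / 0.852 = 5.7936 / 0.852 = 6.800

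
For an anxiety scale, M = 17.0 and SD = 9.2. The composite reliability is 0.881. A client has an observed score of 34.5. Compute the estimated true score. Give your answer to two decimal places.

32.42

T̂ = 0.881(34.5) + 0.119(17.0) = 30.3945 + 2.0230 = 32.418 → 32.42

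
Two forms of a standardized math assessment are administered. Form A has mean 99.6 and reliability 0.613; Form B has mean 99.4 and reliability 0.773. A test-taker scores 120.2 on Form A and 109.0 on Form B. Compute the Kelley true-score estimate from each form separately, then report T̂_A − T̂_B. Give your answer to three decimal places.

5.407

T̂_A = 0.613(120.2) + 0.387(99.6) = 112.22780
T̂_B = 0.773(109.0) + 0.227(99.4) = 106.82080
T̂_A − T̂_B = 5.40700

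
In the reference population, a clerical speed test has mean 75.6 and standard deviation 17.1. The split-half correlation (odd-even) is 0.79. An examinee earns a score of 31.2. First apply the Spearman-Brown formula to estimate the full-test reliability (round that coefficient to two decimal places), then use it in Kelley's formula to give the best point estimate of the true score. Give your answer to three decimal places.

Spearman-Brown: ρ = 2r/(1 + r) = 2(0.79)/(1 + 0.79) = 1.580/1.79 = 0.8827 → 0.88
Weight the observed score by reliability and the mean by (1 − reliability): T̂ = 0.88·31.2 + 0.12·75.6 = 27.456 + 9.072 = 36.5280.

36.528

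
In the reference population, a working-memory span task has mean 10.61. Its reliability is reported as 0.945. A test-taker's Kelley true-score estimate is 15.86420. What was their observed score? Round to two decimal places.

T̂ = ρX + (1 − ρ)μ  ⇒  X = (T̂ − (1 − ρ)μ) / ρ
X = (15.86420 − 0.055 × 10.61) / 0.945 = (15.86420 − 0.58355) / 0.945 = 15.28065 / 0.945 = 16.1700

16.17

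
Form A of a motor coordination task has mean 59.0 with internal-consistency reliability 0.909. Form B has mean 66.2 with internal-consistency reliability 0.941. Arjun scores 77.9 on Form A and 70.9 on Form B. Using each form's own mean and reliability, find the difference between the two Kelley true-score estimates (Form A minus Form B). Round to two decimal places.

T̂_A = 0.909(77.9) + 0.091(59.0) = 76.1801
T̂_B = 0.941(70.9) + 0.059(66.2) = 70.6227
T̂_A − T̂_B = 5.5574

5.56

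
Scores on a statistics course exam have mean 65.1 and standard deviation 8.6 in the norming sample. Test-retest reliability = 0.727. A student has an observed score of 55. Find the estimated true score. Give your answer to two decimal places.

Kelley's formula gives T̂ = 0.727·55 + 0.273·65.1 = 39.985 + 17.7723 = 57.757.

57.76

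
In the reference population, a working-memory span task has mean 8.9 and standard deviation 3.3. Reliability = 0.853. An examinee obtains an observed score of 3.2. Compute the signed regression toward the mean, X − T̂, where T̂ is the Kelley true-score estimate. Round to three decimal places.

-0.838

T̂ = 0.853(3.2) + 0.147(8.9) = 2.7296 + 1.3083 = 4.03790 → 4.0379
X − T̂ = 3.2 − 4.0379 = -0.8379 → -0.838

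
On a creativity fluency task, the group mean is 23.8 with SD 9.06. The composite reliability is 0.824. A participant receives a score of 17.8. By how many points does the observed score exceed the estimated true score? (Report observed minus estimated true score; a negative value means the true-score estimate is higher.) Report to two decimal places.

-1.06

Regress the observed score toward the mean by the unreliability: T̂ = 0.824·17.8 + 0.176·23.8 = 14.6672 + 4.1888 = 18.8560.
X − T̂ = 17.8 − 18.856 = -1.056 → -1.06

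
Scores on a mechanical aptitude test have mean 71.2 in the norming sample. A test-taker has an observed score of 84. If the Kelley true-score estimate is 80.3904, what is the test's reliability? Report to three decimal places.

0.718

T̂ = ρX + (1 − ρ)μ  ⇒  T̂ − μ = ρ(X − μ)
ρ = (T̂ − μ)/(X − μ) = (80.3904 − 71.2) / (84 − 71.2) = 9.1904 / 12.8 = 0.71800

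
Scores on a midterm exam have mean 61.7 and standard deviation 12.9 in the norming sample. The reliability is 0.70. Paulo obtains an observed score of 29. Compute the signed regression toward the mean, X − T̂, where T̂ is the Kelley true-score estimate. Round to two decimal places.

T̂ = 0.70(29) + 0.30(61.7) = 20.30 + 18.510 = 38.8100 → 38.810
X − T̂ = 29 − 38.810 = -9.810 → -9.81

-9.81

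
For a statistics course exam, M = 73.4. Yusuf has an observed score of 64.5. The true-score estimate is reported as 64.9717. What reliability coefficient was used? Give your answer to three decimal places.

T̂ = ρX + (1 − ρ)μ  ⇒  T̂ − μ = ρ(X − μ)
ρ = (T̂ − μ)/(X − μ) = (64.9717 − 73.4) / (64.5 − 73.4) = -8.4283 / -8.9 = 0.94700

0.947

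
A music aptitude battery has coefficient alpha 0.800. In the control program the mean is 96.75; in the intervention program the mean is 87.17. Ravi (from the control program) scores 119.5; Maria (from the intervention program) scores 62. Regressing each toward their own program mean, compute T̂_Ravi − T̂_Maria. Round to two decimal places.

T̂_Ravi = 0.800(119.5) + 0.200(96.75) = 114.9500
T̂_Maria = 0.800(62) + 0.200(87.17) = 67.0340
Difference = 114.9500 − 67.0340 = 47.9160

47.92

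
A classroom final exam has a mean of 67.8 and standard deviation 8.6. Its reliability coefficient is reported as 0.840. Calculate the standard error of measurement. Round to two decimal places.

SEM = SD · √(1 − ρ) = 8.6 × √0.160 = 8.6 × 0.4000 = 3.440

3.44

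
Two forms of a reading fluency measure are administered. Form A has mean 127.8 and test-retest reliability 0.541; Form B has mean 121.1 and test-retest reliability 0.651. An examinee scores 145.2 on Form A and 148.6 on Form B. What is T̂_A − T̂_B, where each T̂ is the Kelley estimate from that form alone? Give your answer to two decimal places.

-1.79

T̂_A = 0.541(145.2) + 0.459(127.8) = 137.2134
T̂_B = 0.651(148.6) + 0.349(121.1) = 139.0025
T̂_A − T̂_B = -1.7891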